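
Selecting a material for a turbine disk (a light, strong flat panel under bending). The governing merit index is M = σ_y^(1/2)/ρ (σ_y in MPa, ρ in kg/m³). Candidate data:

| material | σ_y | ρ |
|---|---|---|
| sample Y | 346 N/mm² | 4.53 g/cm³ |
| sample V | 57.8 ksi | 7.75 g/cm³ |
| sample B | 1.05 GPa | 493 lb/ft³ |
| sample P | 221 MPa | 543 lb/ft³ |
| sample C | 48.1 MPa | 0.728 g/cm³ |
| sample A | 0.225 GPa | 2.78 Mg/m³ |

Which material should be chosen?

Convert each candidate to consistent units, then evaluate M:
  sample Y: σ_y = 346.0 MPa, ρ = 4530 kg/m³
  sample V: σ_y = 398.5 MPa, ρ = 7750 kg/m³
  sample B: σ_y = 1050 MPa, ρ = 7897 kg/m³
  sample P: σ_y = 221.0 MPa, ρ = 8698 kg/m³
  sample C: σ_y = 48.10 MPa, ρ = 728.0 kg/m³
  sample A: σ_y = 225.0 MPa, ρ = 2780 kg/m³
  sample C: M = 9.53×10⁻³
  sample A: M = 5.40×10⁻³
  sample Y: M = 4.11×10⁻³
  sample B: M = 4.10×10⁻³
  sample V: M = 2.58×10⁻³
  sample P: M = 1.71×10⁻³
Sample C ranks first.

sample C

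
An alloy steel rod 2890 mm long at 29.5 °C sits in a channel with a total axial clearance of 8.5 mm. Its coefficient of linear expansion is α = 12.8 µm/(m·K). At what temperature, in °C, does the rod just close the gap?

α·L₀·ΔT = 8.5 mm ⇒ ΔT = 8.5 / (12.8×10⁻⁶ × 2890.0) = 229.8 K.
T = 29.5 + 229.8 = 259.3 °C.

259 °C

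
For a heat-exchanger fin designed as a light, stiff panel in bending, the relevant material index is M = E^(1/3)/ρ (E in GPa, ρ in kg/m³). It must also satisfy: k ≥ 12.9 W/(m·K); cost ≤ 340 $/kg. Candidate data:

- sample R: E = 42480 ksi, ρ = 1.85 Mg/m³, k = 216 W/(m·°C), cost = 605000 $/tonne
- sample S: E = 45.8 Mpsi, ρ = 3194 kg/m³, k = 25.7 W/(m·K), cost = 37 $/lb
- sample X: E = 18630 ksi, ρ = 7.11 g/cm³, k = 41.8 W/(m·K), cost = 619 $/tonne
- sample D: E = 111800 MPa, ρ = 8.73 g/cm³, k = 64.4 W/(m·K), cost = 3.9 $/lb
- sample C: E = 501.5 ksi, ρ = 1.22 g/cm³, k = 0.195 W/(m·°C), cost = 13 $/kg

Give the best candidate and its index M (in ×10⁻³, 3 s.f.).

sample S, M = 2.13×10⁻³

Screen on constraints: k ≥ 12.9 W/(m·K); cost ≤ 340 $/kg. Survivors: sample S, sample X, sample D.
Convert each candidate to consistent units, then evaluate M:
  sample S: E = 315.8 GPa, ρ = 3194 kg/m³
  sample X: E = 128.4 GPa, ρ = 7110 kg/m³
  sample D: E = 111.8 GPa, ρ = 8730 kg/m³
  sample S: M = 2.13×10⁻³
  sample X: M = 0.710×10⁻³
  sample D: M = 0.552×10⁻³
Highest index: sample S.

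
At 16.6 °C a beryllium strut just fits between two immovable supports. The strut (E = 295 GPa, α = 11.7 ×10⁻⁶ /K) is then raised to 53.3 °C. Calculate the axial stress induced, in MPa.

ΔT = 36.70 K. Constrained thermal stress σ = E·α·ΔT = 295.0×10³ MPa × 11.7×10⁻⁶ × 36.70 = 127 MPa (compressive).

127 MPa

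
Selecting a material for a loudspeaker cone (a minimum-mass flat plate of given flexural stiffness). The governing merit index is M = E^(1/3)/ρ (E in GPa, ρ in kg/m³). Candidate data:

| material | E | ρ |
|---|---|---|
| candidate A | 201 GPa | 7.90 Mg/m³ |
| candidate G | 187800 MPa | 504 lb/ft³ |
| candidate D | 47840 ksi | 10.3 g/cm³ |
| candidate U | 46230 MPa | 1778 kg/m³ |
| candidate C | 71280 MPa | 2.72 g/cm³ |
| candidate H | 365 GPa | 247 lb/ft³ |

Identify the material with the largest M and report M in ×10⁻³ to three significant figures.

Putting every candidate on a common basis:
  candidate A: E = 201.0 GPa, ρ = 7900 kg/m³
  candidate G: E = 187.8 GPa, ρ = 8073 kg/m³
  candidate D: E = 329.8 GPa, ρ = 10300 kg/m³
  candidate U: E = 46.23 GPa, ρ = 1778 kg/m³
  candidate C: E = 71.28 GPa, ρ = 2720 kg/m³
  candidate H: E = 365.0 GPa, ρ = 3957 kg/m³
  candidate U: M = 2.02×10⁻³
  candidate H: M = 1.81×10⁻³
  candidate C: M = 1.52×10⁻³
  candidate A: M = 0.741×10⁻³
  candidate G: M = 0.709×10⁻³
  candidate D: M = 0.671×10⁻³
Highest index: candidate U.

candidate U, M = 2.02×10⁻³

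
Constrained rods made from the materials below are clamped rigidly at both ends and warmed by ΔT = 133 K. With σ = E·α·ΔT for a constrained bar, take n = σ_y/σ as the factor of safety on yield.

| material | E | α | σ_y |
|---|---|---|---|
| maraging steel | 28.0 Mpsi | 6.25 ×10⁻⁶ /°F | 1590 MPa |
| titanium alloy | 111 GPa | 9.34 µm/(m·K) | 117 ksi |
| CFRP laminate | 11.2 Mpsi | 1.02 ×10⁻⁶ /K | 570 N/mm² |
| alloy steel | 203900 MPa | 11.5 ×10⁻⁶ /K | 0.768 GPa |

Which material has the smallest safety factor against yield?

alloy steel

Converting E to GPa, α to ×10⁻⁶/K, σ_y to MPa, then σ and n for each:
  maraging steel: E = 193.1, α = 11.2, σ_y = 1590 → σ = 289 MPa, n = 5.50
  titanium alloy: E = 111.0, α = 9.34, σ_y = 806.7 → σ = 138 MPa, n = 5.85
  CFRP laminate: E = 77.22, α = 1.02, σ_y = 570.0 → σ = 10.5 MPa, n = 54.4
  alloy steel: E = 203.9, α = 11.5, σ_y = 768.0 → σ = 312 MPa, n = 2.46
Smallest n: alloy steel with n = 2.46.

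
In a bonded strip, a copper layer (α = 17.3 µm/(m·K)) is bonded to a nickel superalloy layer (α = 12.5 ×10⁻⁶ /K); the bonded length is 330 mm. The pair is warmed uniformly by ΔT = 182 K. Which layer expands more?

α(copper) = 17.3×10⁻⁶/K vs α(nickel superalloy) = 12.5×10⁻⁶/K.
Higher α expands more for the same ΔT: copper.

copper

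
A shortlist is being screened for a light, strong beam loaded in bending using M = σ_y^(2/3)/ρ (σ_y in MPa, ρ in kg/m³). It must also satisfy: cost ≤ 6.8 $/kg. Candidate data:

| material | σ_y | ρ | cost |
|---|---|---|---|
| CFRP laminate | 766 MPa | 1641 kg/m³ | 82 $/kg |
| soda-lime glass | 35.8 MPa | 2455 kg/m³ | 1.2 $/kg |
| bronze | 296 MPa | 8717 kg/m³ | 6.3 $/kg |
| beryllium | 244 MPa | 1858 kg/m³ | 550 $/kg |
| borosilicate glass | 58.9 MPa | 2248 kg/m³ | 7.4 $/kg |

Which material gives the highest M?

Screen on constraints: cost ≤ 6.8 $/kg. Survivors: soda-lime glass, bronze.
Per-candidate index values:
  bronze: M = 5.10×10⁻³
  soda-lime glass: M = 4.42×10⁻³
Bronze ranks first.

bronze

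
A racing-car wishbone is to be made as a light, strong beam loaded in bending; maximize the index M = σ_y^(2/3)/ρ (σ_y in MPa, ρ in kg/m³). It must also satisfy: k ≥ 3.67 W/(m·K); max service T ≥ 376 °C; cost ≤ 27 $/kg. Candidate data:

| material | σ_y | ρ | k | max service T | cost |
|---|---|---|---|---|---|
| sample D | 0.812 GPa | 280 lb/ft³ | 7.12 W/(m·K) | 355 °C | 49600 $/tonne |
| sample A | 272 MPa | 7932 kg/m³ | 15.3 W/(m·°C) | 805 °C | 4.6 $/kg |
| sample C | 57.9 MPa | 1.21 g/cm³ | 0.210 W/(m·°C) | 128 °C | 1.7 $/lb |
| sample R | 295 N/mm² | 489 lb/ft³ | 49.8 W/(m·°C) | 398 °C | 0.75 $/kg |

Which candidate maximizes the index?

sample R

Screen on constraints: k ≥ 3.67 W/(m·K); max service T ≥ 376 °C; cost ≤ 27 $/kg. Survivors: sample A, sample R.
Putting every candidate on a common basis:
  sample A: σ_y = 272.0 MPa, ρ = 7932 kg/m³
  sample R: σ_y = 295.0 MPa, ρ = 7833 kg/m³
  sample R: M = 5.66×10⁻³
  sample A: M = 5.29×10⁻³
Highest index: sample R.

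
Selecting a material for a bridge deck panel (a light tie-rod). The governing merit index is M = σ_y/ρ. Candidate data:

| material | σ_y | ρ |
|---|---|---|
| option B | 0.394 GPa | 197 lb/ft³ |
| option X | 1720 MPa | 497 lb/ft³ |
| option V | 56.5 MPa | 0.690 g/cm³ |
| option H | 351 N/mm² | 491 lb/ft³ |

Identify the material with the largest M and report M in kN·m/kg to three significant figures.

option X, M = 216 kN·m/kg

Convert each candidate to consistent units, then evaluate M:
  option B: σ_y = 394.0 MPa, ρ = 3156 kg/m³
  option X: σ_y = 1720 MPa, ρ = 7961 kg/m³
  option V: σ_y = 56.50 MPa, ρ = 690.0 kg/m³
  option H: σ_y = 351.0 MPa, ρ = 7865 kg/m³
  option X: M = 216 kN·m/kg
  option B: M = 125 kN·m/kg
  option V: M = 81.9 kN·m/kg
  option H: M = 44.6 kN·m/kg
Option X ranks first.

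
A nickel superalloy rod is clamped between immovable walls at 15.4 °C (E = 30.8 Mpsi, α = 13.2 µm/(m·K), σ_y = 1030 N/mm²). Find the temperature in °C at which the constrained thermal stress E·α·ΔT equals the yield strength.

E = 30.8 Mpsi = 212.4 GPa.
σ_y = 1030 N/mm² = 1030 MPa.
E·α·ΔT = 1030 MPa ⇒ ΔT = 1030 / (212.4×10³ × 13.2×10⁻⁶) = 367.4 K.
T = 15.4 + 367.4 = 382.8 °C.

383 °C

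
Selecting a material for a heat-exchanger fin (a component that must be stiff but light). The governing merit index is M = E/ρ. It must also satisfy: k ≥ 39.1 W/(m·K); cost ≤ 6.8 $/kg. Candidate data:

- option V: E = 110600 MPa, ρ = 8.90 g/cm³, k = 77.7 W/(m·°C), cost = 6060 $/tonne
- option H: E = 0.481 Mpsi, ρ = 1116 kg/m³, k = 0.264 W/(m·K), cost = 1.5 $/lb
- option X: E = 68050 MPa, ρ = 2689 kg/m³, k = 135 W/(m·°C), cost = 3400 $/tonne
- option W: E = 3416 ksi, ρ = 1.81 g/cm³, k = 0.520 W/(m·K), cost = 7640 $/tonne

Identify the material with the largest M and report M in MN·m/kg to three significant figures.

Screen on constraints: k ≥ 39.1 W/(m·K); cost ≤ 6.8 $/kg. Survivors: option V, option X.
Normalizing units and computing the index:
  option V: E = 110.6 GPa, ρ = 8900 kg/m³
  option X: E = 68.05 GPa, ρ = 2689 kg/m³
  option X: M = 25.3 MN·m/kg
  option V: M = 12.4 MN·m/kg
Option X has the largest M.

option X, M = 25.3 MN·m/kg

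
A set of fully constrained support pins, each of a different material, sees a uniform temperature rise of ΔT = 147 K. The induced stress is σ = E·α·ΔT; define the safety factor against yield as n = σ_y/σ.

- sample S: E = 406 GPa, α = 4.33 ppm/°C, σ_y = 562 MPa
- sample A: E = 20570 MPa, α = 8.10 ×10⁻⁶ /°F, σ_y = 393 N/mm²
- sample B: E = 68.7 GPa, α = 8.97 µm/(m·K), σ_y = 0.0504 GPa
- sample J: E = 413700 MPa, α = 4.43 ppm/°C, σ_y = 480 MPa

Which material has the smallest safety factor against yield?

Per material, after unit conversion:
  sample S: E = 406.0, α = 4.33, σ_y = 562.0 → σ = 258 MPa, n = 2.17
  sample A: E = 20.57, α = 14.6, σ_y = 393.0 → σ = 44.1 MPa, n = 8.91
  sample B: E = 68.70, α = 8.97, σ_y = 50.40 → σ = 90.6 MPa, n = 0.556
  sample J: E = 413.7, α = 4.43, σ_y = 480.0 → σ = 269 MPa, n = 1.78
Smallest n: sample B with n = 0.556.

sample B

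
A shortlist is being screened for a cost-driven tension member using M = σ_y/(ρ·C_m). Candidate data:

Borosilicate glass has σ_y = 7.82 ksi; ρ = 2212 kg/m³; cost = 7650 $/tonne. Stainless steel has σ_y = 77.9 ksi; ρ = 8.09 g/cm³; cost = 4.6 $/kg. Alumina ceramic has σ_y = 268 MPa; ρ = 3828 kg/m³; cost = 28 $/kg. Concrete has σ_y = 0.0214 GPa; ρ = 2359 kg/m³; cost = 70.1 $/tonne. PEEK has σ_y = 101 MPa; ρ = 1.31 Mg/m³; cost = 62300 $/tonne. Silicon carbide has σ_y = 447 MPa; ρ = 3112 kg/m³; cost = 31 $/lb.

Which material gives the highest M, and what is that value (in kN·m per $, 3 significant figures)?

Putting every candidate on a common basis:
  borosilicate glass: σ_y = 53.92 MPa, ρ = 2212 kg/m³, cost = 7.650 $/kg
  stainless steel: σ_y = 537.1 MPa, ρ = 8090 kg/m³, cost = 4.600 $/kg
  alumina ceramic: σ_y = 268.0 MPa, ρ = 3828 kg/m³, cost = 28.00 $/kg
  concrete: σ_y = 21.40 MPa, ρ = 2359 kg/m³, cost = 0.07010 $/kg
  PEEK: σ_y = 101.0 MPa, ρ = 1310 kg/m³, cost = 62.30 $/kg
  silicon carbide: σ_y = 447.0 MPa, ρ = 3112 kg/m³, cost = 68.34 $/kg
  concrete: M = 129 kN·m per $
  stainless steel: M = 14.4 kN·m per $
  borosilicate glass: M = 3.19 kN·m per $
  alumina ceramic: M = 2.50 kN·m per $
  silicon carbide: M = 2.10 kN·m per $
  PEEK: M = 1.24 kN·m per $
Concrete has the largest M.

concrete, M = 129 kN·m per $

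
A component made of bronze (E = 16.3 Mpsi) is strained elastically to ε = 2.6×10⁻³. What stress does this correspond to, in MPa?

292 MPa

E = 16.3 Mpsi = 112.4 GPa.
σ = E·ε = 112400 MPa × 2.6×10⁻³ = 292 MPa.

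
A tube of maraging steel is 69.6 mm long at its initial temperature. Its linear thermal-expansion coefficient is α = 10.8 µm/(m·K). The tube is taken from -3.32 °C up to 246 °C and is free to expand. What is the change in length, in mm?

ΔT = 246 − (-3.32) = 249.3 K.
ΔL = α·L₀·ΔT = 10.8×10⁻⁶ × 69.6 mm × 249.3 K = 0.187 mm.

0.187 mm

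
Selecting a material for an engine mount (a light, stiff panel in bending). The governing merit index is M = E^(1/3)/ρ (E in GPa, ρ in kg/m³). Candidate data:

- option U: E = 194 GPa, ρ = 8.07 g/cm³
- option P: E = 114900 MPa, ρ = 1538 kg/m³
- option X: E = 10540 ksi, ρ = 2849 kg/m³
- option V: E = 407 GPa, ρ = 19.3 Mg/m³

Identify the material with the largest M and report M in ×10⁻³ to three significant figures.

option P, M = 3.16×10⁻³

Convert each candidate to consistent units, then evaluate M:
  option U: E = 194.0 GPa, ρ = 8070 kg/m³
  option P: E = 114.9 GPa, ρ = 1538 kg/m³
  option X: E = 72.67 GPa, ρ = 2849 kg/m³
  option V: E = 407.0 GPa, ρ = 19300 kg/m³
  option P: M = 3.16×10⁻³
  option X: M = 1.46×10⁻³
  option U: M = 0.717×10⁻³
  option V: M = 0.384×10⁻³
Highest index: option P.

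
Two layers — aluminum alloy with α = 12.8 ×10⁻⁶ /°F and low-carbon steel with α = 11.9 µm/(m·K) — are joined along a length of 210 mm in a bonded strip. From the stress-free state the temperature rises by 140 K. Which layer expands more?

aluminum alloy

aluminum alloy: α = 12.8×10⁻⁶/°F × 9/5 = 23.0×10⁻⁶/K.
α(aluminum alloy) = 23.0×10⁻⁶/K vs α(low-carbon steel) = 11.9×10⁻⁶/K.
Higher α expands more for the same ΔT: aluminum alloy.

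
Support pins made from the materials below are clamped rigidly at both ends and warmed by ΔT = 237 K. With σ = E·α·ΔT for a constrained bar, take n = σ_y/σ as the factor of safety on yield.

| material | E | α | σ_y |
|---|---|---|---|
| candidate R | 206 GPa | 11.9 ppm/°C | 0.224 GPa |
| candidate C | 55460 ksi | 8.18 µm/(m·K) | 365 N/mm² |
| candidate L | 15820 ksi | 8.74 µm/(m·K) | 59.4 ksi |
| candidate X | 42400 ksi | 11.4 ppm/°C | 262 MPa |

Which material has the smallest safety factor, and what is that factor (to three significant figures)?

candidate X, n = 0.332

Converting E to GPa, α to ×10⁻⁶/K, σ_y to MPa, then σ and n for each:
  candidate R: E = 206.0, α = 11.9, σ_y = 224.0 → σ = 581 MPa, n = 0.386
  candidate C: E = 382.4, α = 8.18, σ_y = 365.0 → σ = 741 MPa, n = 0.492
  candidate L: E = 109.1, α = 8.74, σ_y = 409.5 → σ = 226 MPa, n = 1.81
  candidate X: E = 292.3, α = 11.4, σ_y = 262.0 → σ = 790 MPa, n = 0.332
The minimum is candidate X at n = 0.332.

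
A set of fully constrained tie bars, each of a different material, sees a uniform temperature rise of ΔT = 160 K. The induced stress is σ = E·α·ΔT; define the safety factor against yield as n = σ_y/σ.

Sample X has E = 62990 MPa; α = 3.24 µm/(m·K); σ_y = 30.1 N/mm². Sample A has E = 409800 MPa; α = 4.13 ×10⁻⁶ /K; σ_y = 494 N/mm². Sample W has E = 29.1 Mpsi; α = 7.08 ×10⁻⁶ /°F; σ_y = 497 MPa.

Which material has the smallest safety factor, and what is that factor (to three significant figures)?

In consistent units (E in GPa, α in ×10⁻⁶/K, σ_y in MPa):
  sample X: E = 62.99, α = 3.24, σ_y = 30.10 → σ = 32.7 MPa, n = 0.922
  sample A: E = 409.8, α = 4.13, σ_y = 494.0 → σ = 271 MPa, n = 1.82
  sample W: E = 200.6, α = 12.7, σ_y = 497.0 → σ = 409 MPa, n = 1.21
The minimum is sample X at n = 0.922.

sample X, n = 0.922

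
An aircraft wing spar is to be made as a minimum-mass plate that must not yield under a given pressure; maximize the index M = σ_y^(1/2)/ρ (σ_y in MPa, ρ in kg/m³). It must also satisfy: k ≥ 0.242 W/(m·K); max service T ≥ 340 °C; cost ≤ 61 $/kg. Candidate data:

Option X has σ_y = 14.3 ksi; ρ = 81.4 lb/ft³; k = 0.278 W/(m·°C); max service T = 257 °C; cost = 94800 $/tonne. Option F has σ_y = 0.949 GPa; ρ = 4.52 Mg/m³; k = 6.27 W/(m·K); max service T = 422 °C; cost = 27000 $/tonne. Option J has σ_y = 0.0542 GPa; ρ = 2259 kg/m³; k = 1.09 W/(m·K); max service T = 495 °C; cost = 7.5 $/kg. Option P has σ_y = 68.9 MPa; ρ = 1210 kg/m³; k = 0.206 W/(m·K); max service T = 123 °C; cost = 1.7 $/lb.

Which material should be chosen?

option F

Screen on constraints: k ≥ 0.242 W/(m·K); max service T ≥ 340 °C; cost ≤ 61 $/kg. Survivors: option F, option J.
After converting to SI:
  option F: σ_y = 949.0 MPa, ρ = 4520 kg/m³
  option J: σ_y = 54.20 MPa, ρ = 2259 kg/m³
  option F: M = 6.82×10⁻³
  option J: M = 3.26×10⁻³
Option F has the largest M.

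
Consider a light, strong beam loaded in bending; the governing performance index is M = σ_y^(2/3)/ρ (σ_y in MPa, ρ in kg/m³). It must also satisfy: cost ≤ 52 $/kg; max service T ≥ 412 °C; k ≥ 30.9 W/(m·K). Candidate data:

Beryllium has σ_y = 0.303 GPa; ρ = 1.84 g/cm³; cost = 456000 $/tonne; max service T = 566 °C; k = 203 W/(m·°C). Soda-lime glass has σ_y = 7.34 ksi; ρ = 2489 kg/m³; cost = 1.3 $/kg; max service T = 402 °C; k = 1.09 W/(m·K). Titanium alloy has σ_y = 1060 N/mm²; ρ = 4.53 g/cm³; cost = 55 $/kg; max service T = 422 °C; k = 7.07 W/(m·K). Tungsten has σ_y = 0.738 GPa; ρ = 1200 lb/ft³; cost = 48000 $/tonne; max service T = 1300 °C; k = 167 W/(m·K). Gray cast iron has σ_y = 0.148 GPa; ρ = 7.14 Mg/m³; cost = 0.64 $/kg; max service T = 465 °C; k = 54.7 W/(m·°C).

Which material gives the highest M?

Screen on constraints: cost ≤ 52 $/kg; max service T ≥ 412 °C; k ≥ 30.9 W/(m·K). Survivors: tungsten, gray cast iron.
After converting to SI:
  tungsten: σ_y = 738.0 MPa, ρ = 19220 kg/m³
  gray cast iron: σ_y = 148.0 MPa, ρ = 7140 kg/m³
  tungsten: M = 4.25×10⁻³
  gray cast iron: M = 3.92×10⁻³
Tungsten ranks first.

tungsten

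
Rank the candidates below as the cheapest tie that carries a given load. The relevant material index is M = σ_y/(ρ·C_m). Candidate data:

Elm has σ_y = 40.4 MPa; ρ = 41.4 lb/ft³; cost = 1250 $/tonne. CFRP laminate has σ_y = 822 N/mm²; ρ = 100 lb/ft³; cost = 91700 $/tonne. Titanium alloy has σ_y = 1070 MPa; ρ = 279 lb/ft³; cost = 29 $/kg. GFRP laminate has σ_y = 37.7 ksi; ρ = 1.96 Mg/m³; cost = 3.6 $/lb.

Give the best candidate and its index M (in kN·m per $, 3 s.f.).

Normalizing units and computing the index:
  elm: σ_y = 40.40 MPa, ρ = 663.2 kg/m³, cost = 1.250 $/kg
  CFRP laminate: σ_y = 822.0 MPa, ρ = 1602 kg/m³, cost = 91.70 $/kg
  titanium alloy: σ_y = 1070 MPa, ρ = 4469 kg/m³, cost = 29.00 $/kg
  GFRP laminate: σ_y = 259.9 MPa, ρ = 1960 kg/m³, cost = 7.937 $/kg
  elm: M = 48.7 kN·m per $
  GFRP laminate: M = 16.7 kN·m per $
  titanium alloy: M = 8.26 kN·m per $
  CFRP laminate: M = 5.60 kN·m per $
Elm ranks first.

elm, M = 48.7 kN·m per $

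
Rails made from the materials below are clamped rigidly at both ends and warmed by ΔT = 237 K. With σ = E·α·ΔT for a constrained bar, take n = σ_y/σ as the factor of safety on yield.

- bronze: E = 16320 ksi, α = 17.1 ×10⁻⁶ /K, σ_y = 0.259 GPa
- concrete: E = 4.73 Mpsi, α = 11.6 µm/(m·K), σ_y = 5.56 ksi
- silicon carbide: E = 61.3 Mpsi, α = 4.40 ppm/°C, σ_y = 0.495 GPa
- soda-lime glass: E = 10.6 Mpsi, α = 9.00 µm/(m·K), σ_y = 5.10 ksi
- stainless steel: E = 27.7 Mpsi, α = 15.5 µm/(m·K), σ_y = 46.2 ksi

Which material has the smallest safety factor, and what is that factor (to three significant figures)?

Converting E to GPa, α to ×10⁻⁶/K, σ_y to MPa, then σ and n for each:
  bronze: E = 112.5, α = 17.1, σ_y = 259.0 → σ = 456 MPa, n = 0.568
  concrete: E = 32.61, α = 11.6, σ_y = 38.33 → σ = 89.7 MPa, n = 0.428
  silicon carbide: E = 422.6, α = 4.40, σ_y = 495.0 → σ = 441 MPa, n = 1.12
  soda-lime glass: E = 73.08, α = 9.00, σ_y = 35.16 → σ = 156 MPa, n = 0.226
  stainless steel: E = 191.0, α = 15.5, σ_y = 318.5 → σ = 702 MPa, n = 0.454
Smallest n: soda-lime glass with n = 0.226.

soda-lime glass, n = 0.226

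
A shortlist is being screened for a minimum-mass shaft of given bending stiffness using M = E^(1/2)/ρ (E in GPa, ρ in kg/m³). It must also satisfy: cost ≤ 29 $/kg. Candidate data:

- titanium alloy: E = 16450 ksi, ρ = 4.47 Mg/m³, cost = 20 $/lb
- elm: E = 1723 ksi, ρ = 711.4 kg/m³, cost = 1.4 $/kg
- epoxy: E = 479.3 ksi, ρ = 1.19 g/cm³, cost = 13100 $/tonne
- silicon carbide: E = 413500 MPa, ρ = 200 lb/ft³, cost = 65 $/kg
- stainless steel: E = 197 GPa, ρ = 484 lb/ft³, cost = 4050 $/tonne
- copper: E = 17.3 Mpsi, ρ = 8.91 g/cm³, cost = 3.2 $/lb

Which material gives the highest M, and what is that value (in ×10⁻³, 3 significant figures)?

elm, M = 4.84×10⁻³

Screen on constraints: cost ≤ 29 $/kg. Survivors: elm, epoxy, stainless steel, copper.
Convert each candidate to consistent units, then evaluate M:
  elm: E = 11.88 GPa, ρ = 711.4 kg/m³
  epoxy: E = 3.305 GPa, ρ = 1190 kg/m³
  stainless steel: E = 197.0 GPa, ρ = 7753 kg/m³
  copper: E = 119.3 GPa, ρ = 8910 kg/m³
  elm: M = 4.84×10⁻³
  stainless steel: M = 1.81×10⁻³
  epoxy: M = 1.53×10⁻³
  copper: M = 1.23×10⁻³
Highest index: elm.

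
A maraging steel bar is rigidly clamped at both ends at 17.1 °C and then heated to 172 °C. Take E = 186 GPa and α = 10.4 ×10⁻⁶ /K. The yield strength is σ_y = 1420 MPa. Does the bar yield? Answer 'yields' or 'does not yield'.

ΔT = 154.9 K. Constrained thermal stress σ = E·α·ΔT = 186.0×10³ MPa × 10.4×10⁻⁶ × 154.9 = 300 MPa (compressive).
Compare to σ_y = 1420 MPa: σ < σ_y, so it does not yield.

does not yield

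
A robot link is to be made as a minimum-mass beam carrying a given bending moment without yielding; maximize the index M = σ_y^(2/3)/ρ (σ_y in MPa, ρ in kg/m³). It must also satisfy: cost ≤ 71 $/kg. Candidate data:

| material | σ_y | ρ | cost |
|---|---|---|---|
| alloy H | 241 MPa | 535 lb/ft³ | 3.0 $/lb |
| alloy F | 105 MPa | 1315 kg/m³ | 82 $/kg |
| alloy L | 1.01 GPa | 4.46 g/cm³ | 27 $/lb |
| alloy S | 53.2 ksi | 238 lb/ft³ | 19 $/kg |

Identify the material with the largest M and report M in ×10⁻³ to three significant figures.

alloy L, M = 22.6×10⁻³

Screen on constraints: cost ≤ 71 $/kg. Survivors: alloy H, alloy L, alloy S.
In SI units:
  alloy H: σ_y = 241.0 MPa, ρ = 8570 kg/m³
  alloy L: σ_y = 1010 MPa, ρ = 4460 kg/m³
  alloy S: σ_y = 366.8 MPa, ρ = 3812 kg/m³
  alloy L: M = 22.6×10⁻³
  alloy S: M = 13.4×10⁻³
  alloy H: M = 4.52×10⁻³
Highest index: alloy L.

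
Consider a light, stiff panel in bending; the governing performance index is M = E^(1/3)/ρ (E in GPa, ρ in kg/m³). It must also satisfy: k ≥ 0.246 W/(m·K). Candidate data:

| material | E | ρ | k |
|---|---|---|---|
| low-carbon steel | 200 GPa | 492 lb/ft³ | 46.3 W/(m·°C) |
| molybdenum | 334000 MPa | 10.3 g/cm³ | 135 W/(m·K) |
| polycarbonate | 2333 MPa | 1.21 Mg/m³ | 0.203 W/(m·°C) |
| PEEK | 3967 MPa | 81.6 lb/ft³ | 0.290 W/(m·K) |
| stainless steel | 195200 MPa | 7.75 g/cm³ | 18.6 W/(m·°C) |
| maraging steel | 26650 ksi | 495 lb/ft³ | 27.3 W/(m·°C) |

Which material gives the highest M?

PEEK

Screen on constraints: k ≥ 0.246 W/(m·K). Survivors: low-carbon steel, molybdenum, PEEK, stainless steel, maraging steel.
Normalizing units and computing the index:
  low-carbon steel: E = 200.0 GPa, ρ = 7881 kg/m³
  molybdenum: E = 334.0 GPa, ρ = 10300 kg/m³
  PEEK: E = 3.967 GPa, ρ = 1307 kg/m³
  stainless steel: E = 195.2 GPa, ρ = 7750 kg/m³
  maraging steel: E = 183.7 GPa, ρ = 7929 kg/m³
  PEEK: M = 1.21×10⁻³
  stainless steel: M = 0.748×10⁻³
  low-carbon steel: M = 0.742×10⁻³
  maraging steel: M = 0.717×10⁻³
  molybdenum: M = 0.674×10⁻³
PEEK ranks first.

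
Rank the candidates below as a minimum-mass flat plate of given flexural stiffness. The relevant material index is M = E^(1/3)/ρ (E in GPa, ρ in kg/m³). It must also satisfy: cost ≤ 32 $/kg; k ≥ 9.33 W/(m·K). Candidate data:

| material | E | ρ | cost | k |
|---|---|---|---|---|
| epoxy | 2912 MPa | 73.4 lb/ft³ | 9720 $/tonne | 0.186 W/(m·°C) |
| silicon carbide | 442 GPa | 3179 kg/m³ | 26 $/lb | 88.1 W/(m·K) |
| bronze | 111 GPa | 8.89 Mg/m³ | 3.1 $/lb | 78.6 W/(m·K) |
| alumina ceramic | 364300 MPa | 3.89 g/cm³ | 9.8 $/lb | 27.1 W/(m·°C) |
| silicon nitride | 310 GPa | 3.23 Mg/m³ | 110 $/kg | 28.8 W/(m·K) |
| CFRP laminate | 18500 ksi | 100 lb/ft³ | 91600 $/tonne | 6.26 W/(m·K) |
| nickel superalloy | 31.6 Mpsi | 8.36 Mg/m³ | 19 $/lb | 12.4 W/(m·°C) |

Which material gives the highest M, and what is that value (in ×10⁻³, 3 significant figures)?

alumina ceramic, M = 1.84×10⁻³

Screen on constraints: cost ≤ 32 $/kg; k ≥ 9.33 W/(m·K). Survivors: bronze, alumina ceramic.
Putting every candidate on a common basis:
  bronze: E = 111.0 GPa, ρ = 8890 kg/m³
  alumina ceramic: E = 364.3 GPa, ρ = 3890 kg/m³
  alumina ceramic: M = 1.84×10⁻³
  bronze: M = 0.541×10⁻³
The maximum is for alumina ceramic.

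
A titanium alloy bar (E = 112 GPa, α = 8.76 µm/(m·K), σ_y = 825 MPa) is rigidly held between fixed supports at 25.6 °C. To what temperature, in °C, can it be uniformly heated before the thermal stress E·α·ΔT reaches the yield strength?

E·α·ΔT = 825.0 MPa ⇒ ΔT = 825.0 / (112.0×10³ × 8.76×10⁻⁶) = 840.9 K.
T = 25.6 + 840.9 = 866.5 °C.

866 °C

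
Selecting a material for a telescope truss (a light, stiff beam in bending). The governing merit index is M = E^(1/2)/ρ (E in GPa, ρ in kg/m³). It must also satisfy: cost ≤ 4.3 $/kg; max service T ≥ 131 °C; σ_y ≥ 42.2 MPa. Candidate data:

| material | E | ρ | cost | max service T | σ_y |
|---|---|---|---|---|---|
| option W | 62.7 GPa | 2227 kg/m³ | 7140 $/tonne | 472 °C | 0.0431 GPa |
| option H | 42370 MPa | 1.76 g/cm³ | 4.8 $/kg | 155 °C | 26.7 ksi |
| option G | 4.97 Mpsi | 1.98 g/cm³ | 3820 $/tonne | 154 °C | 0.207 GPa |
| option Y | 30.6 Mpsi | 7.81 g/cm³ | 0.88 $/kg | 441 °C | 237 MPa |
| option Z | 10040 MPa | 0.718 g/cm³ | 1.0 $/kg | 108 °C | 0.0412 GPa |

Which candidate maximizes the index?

option G

Screen on constraints: cost ≤ 4.3 $/kg; max service T ≥ 131 °C; σ_y ≥ 42.2 MPa. Survivors: option G, option Y.
After converting to SI:
  option G: E = 34.27 GPa, ρ = 1980 kg/m³
  option Y: E = 211.0 GPa, ρ = 7810 kg/m³
  option G: M = 2.96×10⁻³
  option Y: M = 1.86×10⁻³
Highest index: option G.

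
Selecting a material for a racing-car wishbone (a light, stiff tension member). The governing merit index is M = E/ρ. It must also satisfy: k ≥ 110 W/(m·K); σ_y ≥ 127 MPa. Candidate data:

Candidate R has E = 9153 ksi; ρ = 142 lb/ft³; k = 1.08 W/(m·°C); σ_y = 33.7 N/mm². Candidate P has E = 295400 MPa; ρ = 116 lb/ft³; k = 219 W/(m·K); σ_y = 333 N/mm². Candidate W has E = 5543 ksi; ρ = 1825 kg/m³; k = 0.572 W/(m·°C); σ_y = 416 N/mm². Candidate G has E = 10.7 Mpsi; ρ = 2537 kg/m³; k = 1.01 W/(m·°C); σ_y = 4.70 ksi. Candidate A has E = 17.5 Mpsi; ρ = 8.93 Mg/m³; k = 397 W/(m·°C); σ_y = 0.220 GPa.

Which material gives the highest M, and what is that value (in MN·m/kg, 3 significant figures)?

candidate P, M = 159 MN·m/kg

Screen on constraints: k ≥ 110 W/(m·K); σ_y ≥ 127 MPa. Survivors: candidate P, candidate A.
In SI units:
  candidate P: E = 295.4 GPa, ρ = 1858 kg/m³
  candidate A: E = 120.7 GPa, ρ = 8930 kg/m³
  candidate P: M = 159 MN·m/kg
  candidate A: M = 13.5 MN·m/kg
Candidate P has the largest M.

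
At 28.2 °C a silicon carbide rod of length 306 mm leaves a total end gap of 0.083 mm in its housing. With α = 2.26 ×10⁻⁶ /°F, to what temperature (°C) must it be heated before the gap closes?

94.9 °C

α = 2.26×10⁻⁶/°F × 9/5 = 4.07×10⁻⁶/K.
α·L₀·ΔT = 0.083 mm ⇒ ΔT = 0.083 / (4.07×10⁻⁶ × 306.0) = 66.68 K.
T = 28.2 + 66.68 = 94.88 °C.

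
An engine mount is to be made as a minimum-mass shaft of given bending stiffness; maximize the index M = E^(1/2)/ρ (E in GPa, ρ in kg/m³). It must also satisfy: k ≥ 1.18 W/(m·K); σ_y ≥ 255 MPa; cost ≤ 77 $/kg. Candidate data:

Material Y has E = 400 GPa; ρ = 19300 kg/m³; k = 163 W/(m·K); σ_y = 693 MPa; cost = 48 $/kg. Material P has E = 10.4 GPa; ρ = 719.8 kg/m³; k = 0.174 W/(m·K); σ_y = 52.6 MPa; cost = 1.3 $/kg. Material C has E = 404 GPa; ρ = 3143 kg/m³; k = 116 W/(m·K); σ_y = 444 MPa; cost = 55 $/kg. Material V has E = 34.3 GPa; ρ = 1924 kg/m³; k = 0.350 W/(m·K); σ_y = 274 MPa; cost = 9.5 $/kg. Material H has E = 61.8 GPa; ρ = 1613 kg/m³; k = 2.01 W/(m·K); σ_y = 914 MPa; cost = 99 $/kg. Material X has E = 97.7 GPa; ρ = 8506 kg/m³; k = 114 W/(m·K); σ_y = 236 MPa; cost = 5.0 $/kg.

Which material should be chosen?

material C

Screen on constraints: k ≥ 1.18 W/(m·K); σ_y ≥ 255 MPa; cost ≤ 77 $/kg. Survivors: material Y, material C.
Computing M directly (units already consistent):
  material C: M = 6.40×10⁻³
  material Y: M = 1.04×10⁻³
Material C has the largest M.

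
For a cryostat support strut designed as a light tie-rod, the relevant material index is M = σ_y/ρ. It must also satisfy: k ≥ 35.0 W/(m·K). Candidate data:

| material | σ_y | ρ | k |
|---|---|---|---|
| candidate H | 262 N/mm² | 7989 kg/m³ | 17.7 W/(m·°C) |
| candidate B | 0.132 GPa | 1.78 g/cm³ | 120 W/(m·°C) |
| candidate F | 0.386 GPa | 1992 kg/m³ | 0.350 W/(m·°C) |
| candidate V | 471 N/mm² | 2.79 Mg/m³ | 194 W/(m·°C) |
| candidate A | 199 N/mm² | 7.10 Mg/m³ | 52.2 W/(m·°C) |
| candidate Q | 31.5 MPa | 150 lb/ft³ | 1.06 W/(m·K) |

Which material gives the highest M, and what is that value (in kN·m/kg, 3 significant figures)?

candidate V, M = 169 kN·m/kg

Screen on constraints: k ≥ 35.0 W/(m·K). Survivors: candidate B, candidate V, candidate A.
Putting every candidate on a common basis:
  candidate B: σ_y = 132.0 MPa, ρ = 1780 kg/m³
  candidate V: σ_y = 471.0 MPa, ρ = 2790 kg/m³
  candidate A: σ_y = 199.0 MPa, ρ = 7100 kg/m³
  candidate V: M = 169 kN·m/kg
  candidate B: M = 74.2 kN·m/kg
  candidate A: M = 28.0 kN·m/kg
Candidate V ranks first.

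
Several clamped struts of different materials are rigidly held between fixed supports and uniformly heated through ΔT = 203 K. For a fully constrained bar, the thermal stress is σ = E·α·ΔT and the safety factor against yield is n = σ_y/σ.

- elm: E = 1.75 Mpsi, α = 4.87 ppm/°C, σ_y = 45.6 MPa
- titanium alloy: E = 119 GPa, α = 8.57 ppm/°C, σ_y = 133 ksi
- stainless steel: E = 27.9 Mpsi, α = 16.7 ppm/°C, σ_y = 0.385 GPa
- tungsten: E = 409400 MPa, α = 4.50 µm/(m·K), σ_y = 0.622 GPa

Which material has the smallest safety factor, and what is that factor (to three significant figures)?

stainless steel, n = 0.590

Converting E to GPa, α to ×10⁻⁶/K, σ_y to MPa, then σ and n for each:
  elm: E = 12.07, α = 4.87, σ_y = 45.60 → σ = 11.9 MPa, n = 3.82
  titanium alloy: E = 119.0, α = 8.57, σ_y = 917.0 → σ = 207 MPa, n = 4.43
  stainless steel: E = 192.4, α = 16.7, σ_y = 385.0 → σ = 652 MPa, n = 0.590
  tungsten: E = 409.4, α = 4.50, σ_y = 622.0 → σ = 374 MPa, n = 1.66
Stainless steel has the lowest safety factor, n = 0.590.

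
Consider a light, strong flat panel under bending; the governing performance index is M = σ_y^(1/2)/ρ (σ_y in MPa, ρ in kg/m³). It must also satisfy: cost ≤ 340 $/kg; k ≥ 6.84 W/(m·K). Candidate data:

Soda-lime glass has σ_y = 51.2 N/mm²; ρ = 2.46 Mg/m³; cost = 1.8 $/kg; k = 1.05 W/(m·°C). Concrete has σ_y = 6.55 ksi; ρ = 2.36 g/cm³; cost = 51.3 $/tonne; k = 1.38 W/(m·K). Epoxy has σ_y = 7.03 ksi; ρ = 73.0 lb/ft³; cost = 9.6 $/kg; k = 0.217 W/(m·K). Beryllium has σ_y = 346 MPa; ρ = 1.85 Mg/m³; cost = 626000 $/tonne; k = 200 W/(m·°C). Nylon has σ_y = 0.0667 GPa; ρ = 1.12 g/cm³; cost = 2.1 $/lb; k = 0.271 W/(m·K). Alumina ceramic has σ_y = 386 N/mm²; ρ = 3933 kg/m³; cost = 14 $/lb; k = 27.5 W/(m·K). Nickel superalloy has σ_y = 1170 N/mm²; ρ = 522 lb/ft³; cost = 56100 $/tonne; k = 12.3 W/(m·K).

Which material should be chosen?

Screen on constraints: cost ≤ 340 $/kg; k ≥ 6.84 W/(m·K). Survivors: alumina ceramic, nickel superalloy.
After converting to SI:
  alumina ceramic: σ_y = 386.0 MPa, ρ = 3933 kg/m³
  nickel superalloy: σ_y = 1170 MPa, ρ = 8362 kg/m³
  alumina ceramic: M = 5.00×10⁻³
  nickel superalloy: M = 4.09×10⁻³
Alumina ceramic ranks first.

alumina ceramic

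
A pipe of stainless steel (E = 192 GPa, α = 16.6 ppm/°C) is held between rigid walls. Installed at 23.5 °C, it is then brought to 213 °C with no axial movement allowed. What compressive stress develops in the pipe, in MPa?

ΔT = 189.5 K. Constrained thermal stress σ = E·α·ΔT = 192.0×10³ MPa × 16.6×10⁻⁶ × 189.5 = 604 MPa (compressive).

604 MPa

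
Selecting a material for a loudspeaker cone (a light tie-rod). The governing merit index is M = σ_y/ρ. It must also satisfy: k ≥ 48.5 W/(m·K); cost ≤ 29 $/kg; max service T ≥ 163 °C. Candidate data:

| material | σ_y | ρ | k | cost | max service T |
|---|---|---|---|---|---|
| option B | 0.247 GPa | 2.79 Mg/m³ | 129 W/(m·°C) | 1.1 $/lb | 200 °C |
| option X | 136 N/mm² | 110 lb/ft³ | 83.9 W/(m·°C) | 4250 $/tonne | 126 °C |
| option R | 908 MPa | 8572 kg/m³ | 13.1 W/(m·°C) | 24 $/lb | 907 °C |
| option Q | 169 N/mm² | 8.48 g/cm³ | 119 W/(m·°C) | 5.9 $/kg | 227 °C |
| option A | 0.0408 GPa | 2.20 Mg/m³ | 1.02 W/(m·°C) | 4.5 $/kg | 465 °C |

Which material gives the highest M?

Screen on constraints: k ≥ 48.5 W/(m·K); cost ≤ 29 $/kg; max service T ≥ 163 °C. Survivors: option B, option Q.
Putting every candidate on a common basis:
  option B: σ_y = 247.0 MPa, ρ = 2790 kg/m³
  option Q: σ_y = 169.0 MPa, ρ = 8480 kg/m³
  option B: M = 88.5 kN·m/kg
  option Q: M = 19.9 kN·m/kg
The maximum is for option B.

option B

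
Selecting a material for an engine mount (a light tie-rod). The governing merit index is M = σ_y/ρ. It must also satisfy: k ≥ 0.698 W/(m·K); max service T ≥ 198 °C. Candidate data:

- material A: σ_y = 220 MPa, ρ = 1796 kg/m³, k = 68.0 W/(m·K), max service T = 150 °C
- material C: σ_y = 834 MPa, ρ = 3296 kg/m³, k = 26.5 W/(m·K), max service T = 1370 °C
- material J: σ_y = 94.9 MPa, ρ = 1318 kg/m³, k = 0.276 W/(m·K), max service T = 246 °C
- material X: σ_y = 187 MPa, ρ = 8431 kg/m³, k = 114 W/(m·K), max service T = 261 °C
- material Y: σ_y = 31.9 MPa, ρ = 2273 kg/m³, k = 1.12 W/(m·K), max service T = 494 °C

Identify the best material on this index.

material C

Screen on constraints: k ≥ 0.698 W/(m·K); max service T ≥ 198 °C. Survivors: material C, material X, material Y.
Evaluate M for each candidate:
  material C: M = 253 kN·m/kg
  material X: M = 22.2 kN·m/kg
  material Y: M = 14.0 kN·m/kg
Material C has the largest M.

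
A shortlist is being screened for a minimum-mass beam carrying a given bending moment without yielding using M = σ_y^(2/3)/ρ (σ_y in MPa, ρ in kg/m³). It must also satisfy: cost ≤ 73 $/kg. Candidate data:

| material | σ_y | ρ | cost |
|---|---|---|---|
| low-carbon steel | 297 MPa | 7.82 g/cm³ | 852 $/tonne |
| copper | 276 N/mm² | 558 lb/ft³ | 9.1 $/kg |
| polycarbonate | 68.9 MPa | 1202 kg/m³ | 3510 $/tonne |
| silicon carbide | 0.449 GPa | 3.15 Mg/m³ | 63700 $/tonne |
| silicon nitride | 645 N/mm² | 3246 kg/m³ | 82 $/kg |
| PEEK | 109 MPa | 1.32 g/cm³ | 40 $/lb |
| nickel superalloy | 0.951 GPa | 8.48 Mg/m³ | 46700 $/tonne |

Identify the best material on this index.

silicon carbide

Screen on constraints: cost ≤ 73 $/kg. Survivors: low-carbon steel, copper, polycarbonate, silicon carbide, nickel superalloy.
Putting every candidate on a common basis:
  low-carbon steel: σ_y = 297.0 MPa, ρ = 7820 kg/m³
  copper: σ_y = 276.0 MPa, ρ = 8938 kg/m³
  polycarbonate: σ_y = 68.90 MPa, ρ = 1202 kg/m³
  silicon carbide: σ_y = 449.0 MPa, ρ = 3150 kg/m³
  nickel superalloy: σ_y = 951.0 MPa, ρ = 8480 kg/m³
  silicon carbide: M = 18.6×10⁻³
  polycarbonate: M = 14.0×10⁻³
  nickel superalloy: M = 11.4×10⁻³
  low-carbon steel: M = 5.69×10⁻³
  copper: M = 4.74×10⁻³
The maximum is for silicon carbide.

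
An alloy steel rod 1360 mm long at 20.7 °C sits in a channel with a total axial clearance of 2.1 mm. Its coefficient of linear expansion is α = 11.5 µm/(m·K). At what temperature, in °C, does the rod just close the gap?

155 °C

α·L₀·ΔT = 2.1 mm ⇒ ΔT = 2.1 / (11.5×10⁻⁶ × 1360.0) = 134.3 K.
T = 20.7 + 134.3 = 155.0 °C.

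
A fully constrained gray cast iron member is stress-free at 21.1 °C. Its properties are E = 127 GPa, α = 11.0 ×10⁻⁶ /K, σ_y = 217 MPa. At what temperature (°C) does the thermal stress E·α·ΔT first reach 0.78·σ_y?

142 °C

E·α·ΔT = 169.3 MPa ⇒ ΔT = 169.3 / (127.0×10³ × 11.0×10⁻⁶) = 121.2 K.
T = 21.1 + 121.2 = 142.3 °C.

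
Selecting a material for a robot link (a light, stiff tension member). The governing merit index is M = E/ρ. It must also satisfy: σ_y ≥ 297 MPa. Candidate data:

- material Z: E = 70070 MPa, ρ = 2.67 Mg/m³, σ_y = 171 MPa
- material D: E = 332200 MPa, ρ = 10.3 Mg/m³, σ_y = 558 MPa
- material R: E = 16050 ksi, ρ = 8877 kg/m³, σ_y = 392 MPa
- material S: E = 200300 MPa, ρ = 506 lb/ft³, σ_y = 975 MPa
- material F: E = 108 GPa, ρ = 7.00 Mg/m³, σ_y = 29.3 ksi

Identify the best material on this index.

material D

Screen on constraints: σ_y ≥ 297 MPa. Survivors: material D, material R, material S.
After converting to SI:
  material D: E = 332.2 GPa, ρ = 10300 kg/m³
  material R: E = 110.7 GPa, ρ = 8877 kg/m³
  material S: E = 200.3 GPa, ρ = 8105 kg/m³
  material D: M = 32.3 MN·m/kg
  material S: M = 24.7 MN·m/kg
  material R: M = 12.5 MN·m/kg
Material D has the largest M.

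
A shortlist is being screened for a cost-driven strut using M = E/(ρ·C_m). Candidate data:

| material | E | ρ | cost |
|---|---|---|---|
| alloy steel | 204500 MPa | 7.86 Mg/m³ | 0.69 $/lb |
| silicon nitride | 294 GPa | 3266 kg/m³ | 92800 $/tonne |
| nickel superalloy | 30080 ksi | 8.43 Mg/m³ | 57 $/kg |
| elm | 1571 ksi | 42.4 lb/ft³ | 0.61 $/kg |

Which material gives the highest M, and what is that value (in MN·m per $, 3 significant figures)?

elm, M = 26.1 MN·m per $

Normalizing units and computing the index:
  alloy steel: E = 204.5 GPa, ρ = 7860 kg/m³, cost = 1.521 $/kg
  silicon nitride: E = 294.0 GPa, ρ = 3266 kg/m³, cost = 92.80 $/kg
  nickel superalloy: E = 207.4 GPa, ρ = 8430 kg/m³, cost = 57.00 $/kg
  elm: E = 10.83 GPa, ρ = 679.2 kg/m³, cost = 0.6100 $/kg
  elm: M = 26.1 MN·m per $
  alloy steel: M = 17.1 MN·m per $
  silicon nitride: M = 0.970 MN·m per $
  nickel superalloy: M = 0.432 MN·m per $
Elm has the largest M.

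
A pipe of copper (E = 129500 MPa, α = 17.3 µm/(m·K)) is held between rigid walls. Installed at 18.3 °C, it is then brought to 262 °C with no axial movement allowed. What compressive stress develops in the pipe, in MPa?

E = 129500 MPa = 129.5 GPa.
ΔT = 243.7 K. Constrained thermal stress σ = E·α·ΔT = 129.5×10³ MPa × 17.3×10⁻⁶ × 243.7 = 546 MPa (compressive).

546 MPa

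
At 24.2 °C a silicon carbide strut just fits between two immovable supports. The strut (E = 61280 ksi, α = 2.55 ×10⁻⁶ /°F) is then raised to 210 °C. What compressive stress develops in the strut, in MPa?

E = 61280 ksi = 422.5 GPa.
α = 2.55×10⁻⁶/°F × 9/5 = 4.59×10⁻⁶/K.
ΔT = 185.8 K. Constrained thermal stress σ = E·α·ΔT = 422.5×10³ MPa × 4.59×10⁻⁶ × 185.8 = 360 MPa (compressive).

360 MPa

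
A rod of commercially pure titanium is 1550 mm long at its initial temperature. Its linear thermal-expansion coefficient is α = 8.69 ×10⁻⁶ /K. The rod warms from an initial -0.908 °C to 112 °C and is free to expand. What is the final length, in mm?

ΔT = 112 − (-0.908) = 112.9 K.
ΔL = α·L₀·ΔT = 8.69×10⁻⁶ × 1550 mm × 112.9 K = 1.52 mm.
L = L₀ + ΔL = 1550 + 1.52 = 1551.5 mm.

1551.5 mm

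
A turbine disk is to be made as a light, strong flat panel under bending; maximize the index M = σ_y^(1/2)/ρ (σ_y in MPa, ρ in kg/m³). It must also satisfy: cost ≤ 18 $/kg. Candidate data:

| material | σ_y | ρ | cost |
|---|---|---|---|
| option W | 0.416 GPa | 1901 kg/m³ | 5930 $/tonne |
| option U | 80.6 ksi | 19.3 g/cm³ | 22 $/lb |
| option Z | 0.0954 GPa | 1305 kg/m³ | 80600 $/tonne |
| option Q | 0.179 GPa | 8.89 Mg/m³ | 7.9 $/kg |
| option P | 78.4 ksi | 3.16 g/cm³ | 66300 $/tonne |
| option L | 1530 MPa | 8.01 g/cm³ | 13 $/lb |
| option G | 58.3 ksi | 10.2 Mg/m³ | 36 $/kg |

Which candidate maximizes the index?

Screen on constraints: cost ≤ 18 $/kg. Survivors: option W, option Q.
After converting to SI:
  option W: σ_y = 416.0 MPa, ρ = 1901 kg/m³
  option Q: σ_y = 179.0 MPa, ρ = 8890 kg/m³
  option W: M = 10.7×10⁻³
  option Q: M = 1.50×10⁻³
Option W ranks first.

option W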